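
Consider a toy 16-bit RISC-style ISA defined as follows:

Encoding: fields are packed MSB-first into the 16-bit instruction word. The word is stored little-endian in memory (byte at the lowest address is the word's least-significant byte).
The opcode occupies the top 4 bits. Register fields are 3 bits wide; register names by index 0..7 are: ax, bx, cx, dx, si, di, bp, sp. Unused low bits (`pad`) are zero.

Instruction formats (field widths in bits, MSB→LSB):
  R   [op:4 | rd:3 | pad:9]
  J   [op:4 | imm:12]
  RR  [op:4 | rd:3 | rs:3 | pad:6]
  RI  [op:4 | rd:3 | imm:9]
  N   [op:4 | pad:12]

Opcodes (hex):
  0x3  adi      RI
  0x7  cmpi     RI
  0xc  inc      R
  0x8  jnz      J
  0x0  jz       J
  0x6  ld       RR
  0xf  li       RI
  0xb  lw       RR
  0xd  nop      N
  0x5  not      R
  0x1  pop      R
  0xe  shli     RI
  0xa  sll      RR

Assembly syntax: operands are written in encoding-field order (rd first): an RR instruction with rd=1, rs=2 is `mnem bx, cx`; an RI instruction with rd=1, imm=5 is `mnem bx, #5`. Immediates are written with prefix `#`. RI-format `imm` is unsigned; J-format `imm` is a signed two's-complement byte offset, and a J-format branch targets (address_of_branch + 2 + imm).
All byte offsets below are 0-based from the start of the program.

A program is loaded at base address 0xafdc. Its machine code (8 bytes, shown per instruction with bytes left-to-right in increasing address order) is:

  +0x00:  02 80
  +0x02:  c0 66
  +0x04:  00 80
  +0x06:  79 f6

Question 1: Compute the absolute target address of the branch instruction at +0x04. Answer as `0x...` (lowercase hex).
off 0x04: read 00 80 as little → 0x8000
  opcode bits[15:12]=0x8: jnz/J
  imm@[11:0]=0x0 ⇒ #0
  target = base 0xafdc + off 0x04 + 2 + imm 0 = 0xafe2

0xafe2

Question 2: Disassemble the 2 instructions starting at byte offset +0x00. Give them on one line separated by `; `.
jnz #2; ld dx, dx

[00] 02 80 → 0x8002
  top 4b → 0x8 → jnz [J]
  imm: (w>>0)&0xfff=0x2 → #2
[02] c0 66 → 0x66c0
  top 4b → 0x6 → ld [RR]
  rd: (w>>9)&0x7=0x3 → dx
  rs: (w>>6)&0x7=0x3 → dx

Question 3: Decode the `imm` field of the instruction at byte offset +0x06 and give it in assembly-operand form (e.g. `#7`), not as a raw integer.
[06] 79 f6 → 0xf679
  opcode bits[15:12]=0xf: li/RI
  [11:9] rd=3 = dx
  [8:0] imm=121 = #121

#121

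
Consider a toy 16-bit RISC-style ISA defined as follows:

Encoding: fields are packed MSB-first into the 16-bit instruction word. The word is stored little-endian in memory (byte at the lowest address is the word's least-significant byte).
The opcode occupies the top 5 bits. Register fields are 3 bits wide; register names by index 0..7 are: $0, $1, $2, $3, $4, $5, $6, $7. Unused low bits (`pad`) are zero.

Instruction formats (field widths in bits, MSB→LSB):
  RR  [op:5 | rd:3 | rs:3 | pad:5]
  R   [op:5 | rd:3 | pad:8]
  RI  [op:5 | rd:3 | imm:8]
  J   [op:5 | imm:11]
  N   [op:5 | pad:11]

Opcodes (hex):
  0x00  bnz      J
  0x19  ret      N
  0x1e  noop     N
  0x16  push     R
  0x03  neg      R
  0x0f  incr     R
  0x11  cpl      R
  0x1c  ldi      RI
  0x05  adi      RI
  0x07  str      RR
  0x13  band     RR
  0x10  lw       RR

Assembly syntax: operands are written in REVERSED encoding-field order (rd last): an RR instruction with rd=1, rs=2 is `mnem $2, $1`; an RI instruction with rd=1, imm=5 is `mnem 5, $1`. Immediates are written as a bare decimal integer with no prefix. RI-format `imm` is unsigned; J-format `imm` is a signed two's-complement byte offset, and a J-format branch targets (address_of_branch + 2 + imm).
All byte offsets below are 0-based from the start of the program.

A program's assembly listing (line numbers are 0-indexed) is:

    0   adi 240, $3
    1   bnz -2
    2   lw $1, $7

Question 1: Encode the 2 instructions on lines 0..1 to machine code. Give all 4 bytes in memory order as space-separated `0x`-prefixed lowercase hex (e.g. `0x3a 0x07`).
0xf0 0x2b 0xfe 0x07

0. adi fields op=0x5:5|rd=3:3|imm=240:8 → word 2bf0h → f0 2b
1. bnz fields op=0x0:5|imm=-2:11 → word 07feh → fe 07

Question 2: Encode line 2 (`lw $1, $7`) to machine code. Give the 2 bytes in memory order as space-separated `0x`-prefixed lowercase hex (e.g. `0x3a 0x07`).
line 2 (lw): pack op=0x10:5|rd=7:3|rs=1:3|pad=0:5 = 0x8720; little→ 20 87

0x20 0x87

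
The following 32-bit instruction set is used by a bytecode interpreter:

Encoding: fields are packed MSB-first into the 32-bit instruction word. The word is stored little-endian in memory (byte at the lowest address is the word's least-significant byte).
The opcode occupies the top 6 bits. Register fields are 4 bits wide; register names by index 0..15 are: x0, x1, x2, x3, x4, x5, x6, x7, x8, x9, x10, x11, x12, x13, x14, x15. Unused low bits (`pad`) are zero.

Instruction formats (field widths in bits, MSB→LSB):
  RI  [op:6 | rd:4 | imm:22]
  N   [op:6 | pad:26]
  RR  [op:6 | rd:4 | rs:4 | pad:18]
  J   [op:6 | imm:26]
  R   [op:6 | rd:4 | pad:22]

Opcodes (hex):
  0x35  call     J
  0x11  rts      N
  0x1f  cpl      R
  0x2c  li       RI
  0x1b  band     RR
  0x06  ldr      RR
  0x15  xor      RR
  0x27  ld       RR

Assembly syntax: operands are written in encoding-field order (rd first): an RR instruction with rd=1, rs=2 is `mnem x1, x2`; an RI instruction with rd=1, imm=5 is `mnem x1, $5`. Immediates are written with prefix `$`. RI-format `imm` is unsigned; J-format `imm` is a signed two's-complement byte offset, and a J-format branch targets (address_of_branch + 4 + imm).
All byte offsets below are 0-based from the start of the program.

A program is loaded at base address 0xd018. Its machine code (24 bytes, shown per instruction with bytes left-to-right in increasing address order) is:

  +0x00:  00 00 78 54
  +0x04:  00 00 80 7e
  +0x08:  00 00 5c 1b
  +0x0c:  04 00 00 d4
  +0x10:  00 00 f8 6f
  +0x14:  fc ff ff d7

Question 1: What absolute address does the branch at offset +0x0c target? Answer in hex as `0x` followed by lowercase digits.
0xd02c

[0c] 04 00 00 d4 → 0xd4000004
  op=0xd4000004>>26=0x35 ⇒ call (J)
  [25:0] imm=4 = $4
  target = base 0xd018 + off 0x0c + 4 + imm 4 = 0xd02c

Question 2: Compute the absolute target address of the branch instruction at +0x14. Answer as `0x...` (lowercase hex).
0xd02c

[14] fc ff ff d7 → 0xd7fffffc
  op=0xd7fffffc>>26=0x35 ⇒ call (J)
  imm: (w>>0)&0x3ffffff=0x3fffffc (s26→-4) → $-4
  target = base 0xd018 + off 0x14 + 4 + imm -4 = 0xd02c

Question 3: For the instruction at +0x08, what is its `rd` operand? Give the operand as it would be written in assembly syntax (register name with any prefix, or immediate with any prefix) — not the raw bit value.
[08] 00 00 5c 1b → 0x1b5c0000
  top 6b → 0x6 → ldr [RR]
  rd: (w>>22)&0xf=0xd → x13
  rs: (w>>18)&0xf=0x7 → x7

x13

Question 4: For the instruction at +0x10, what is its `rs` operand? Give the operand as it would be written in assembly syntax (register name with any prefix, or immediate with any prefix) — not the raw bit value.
x14

+0x10: 00 00 f8 6f ⇒ word 0x6ff80000 (little)
  opcode bits[31:26]=0x1b: band/RR
  rd@[25:22]=0xf ⇒ x15
  rs@[21:18]=0xe ⇒ x14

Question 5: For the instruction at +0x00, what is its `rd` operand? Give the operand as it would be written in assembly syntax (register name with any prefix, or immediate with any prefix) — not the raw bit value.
x1

[00] 00 00 78 54 → 0x54780000
  top 6b → 0x15 → xor [RR]
  rd@[25:22]=0x1 ⇒ x1
  rs@[21:18]=0xe ⇒ x14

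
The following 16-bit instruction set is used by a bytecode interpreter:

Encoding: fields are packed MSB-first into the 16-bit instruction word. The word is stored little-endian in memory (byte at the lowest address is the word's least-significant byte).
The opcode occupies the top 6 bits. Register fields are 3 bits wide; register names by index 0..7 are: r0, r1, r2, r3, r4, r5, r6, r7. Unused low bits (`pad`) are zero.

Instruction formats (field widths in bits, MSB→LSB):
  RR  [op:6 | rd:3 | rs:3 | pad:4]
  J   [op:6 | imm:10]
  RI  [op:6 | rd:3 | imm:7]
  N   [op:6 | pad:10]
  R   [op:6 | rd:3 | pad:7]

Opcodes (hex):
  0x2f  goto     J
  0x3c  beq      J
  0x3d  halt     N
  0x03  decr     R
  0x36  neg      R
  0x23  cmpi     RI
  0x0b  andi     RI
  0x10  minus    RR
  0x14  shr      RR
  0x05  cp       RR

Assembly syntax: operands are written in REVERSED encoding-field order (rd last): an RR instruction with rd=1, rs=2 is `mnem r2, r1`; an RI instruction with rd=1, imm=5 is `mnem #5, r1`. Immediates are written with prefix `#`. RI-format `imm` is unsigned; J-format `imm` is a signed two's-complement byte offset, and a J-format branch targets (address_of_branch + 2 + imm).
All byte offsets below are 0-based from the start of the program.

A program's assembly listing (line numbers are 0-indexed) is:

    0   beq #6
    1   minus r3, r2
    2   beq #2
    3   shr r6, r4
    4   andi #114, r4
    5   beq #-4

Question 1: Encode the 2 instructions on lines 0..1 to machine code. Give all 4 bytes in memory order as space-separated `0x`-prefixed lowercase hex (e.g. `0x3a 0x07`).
0. beq fields op=0x3c:6|imm=6:10 → word f006h → 06 f0
1. minus fields op=0x10:6|rd=2:3|rs=3:3|pad=0:4 → word 4130h → 30 41

0x06 0xf0 0x30 0x41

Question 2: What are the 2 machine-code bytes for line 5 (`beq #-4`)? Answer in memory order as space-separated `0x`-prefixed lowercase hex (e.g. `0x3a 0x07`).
0xfc 0xf3

5. beq fields op=0x3c:6|imm=-4:10 → word f3fch → fc f3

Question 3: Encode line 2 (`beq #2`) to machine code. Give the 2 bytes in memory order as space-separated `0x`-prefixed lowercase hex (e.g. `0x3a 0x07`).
line 2 (beq): pack op=0x3c:6|imm=2:10 = 0xf002; little→ 02 f0

0x02 0xf0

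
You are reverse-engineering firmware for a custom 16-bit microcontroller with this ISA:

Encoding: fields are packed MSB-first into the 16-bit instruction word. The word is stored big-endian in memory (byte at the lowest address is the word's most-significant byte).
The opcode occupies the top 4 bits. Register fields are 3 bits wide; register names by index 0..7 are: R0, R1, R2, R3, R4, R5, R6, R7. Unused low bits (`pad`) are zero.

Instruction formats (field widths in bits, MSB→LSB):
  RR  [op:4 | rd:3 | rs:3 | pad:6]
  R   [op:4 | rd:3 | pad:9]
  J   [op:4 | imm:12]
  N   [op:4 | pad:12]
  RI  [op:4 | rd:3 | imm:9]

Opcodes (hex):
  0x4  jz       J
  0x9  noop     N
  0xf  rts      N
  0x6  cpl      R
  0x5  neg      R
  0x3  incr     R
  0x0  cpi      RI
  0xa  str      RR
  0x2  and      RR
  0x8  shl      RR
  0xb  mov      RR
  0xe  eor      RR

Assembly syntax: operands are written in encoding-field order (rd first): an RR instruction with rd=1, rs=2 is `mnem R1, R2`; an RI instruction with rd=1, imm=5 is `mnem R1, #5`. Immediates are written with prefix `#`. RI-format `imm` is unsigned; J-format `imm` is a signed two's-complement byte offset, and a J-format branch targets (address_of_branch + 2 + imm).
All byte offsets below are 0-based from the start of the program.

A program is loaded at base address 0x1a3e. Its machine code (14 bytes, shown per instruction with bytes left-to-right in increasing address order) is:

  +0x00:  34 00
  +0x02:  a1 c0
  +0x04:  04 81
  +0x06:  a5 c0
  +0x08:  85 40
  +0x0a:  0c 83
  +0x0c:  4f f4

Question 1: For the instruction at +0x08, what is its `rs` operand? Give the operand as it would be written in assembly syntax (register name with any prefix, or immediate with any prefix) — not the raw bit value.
@+08  big-endian(85 40) = 0x8540
  opcode bits[15:12]=0x8: shl/RR
  rd: (w>>9)&0x7=0x2 → R2
  rs: (w>>6)&0x7=0x5 → R5

R5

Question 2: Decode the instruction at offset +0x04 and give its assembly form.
cpi R2, #129

off 0x04: read 04 81 as big → 0x0481
  top 4b → 0x0 → cpi [RI]
  rd@[11:9]=0x2 ⇒ R2
  imm@[8:0]=0x81 ⇒ #129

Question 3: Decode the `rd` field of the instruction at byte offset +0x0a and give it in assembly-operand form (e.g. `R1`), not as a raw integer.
R6

off 0x0a: read 0c 83 as big → 0x0c83
  op=0x0c83>>12=0x0 ⇒ cpi (RI)
  rd: (w>>9)&0x7=0x6 → R6
  imm: (w>>0)&0x1ff=0x83 → #131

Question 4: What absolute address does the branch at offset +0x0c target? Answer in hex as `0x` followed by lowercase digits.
[0c] 4f f4 → 0x4ff4
  top 4b → 0x4 → jz [J]
  imm@[11:0]=0xff4 (s12→-12) ⇒ #-12
  target = base 0x1a3e + off 0x0c + 2 + imm -12 = 0x1a40

0x1a40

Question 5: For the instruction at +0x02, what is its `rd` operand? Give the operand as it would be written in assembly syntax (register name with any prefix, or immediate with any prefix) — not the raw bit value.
[02] a1 c0 → 0xa1c0
  opcode bits[15:12]=0xa: str/RR
  rd: (w>>9)&0x7=0x0 → R0
  rs: (w>>6)&0x7=0x7 → R7

R0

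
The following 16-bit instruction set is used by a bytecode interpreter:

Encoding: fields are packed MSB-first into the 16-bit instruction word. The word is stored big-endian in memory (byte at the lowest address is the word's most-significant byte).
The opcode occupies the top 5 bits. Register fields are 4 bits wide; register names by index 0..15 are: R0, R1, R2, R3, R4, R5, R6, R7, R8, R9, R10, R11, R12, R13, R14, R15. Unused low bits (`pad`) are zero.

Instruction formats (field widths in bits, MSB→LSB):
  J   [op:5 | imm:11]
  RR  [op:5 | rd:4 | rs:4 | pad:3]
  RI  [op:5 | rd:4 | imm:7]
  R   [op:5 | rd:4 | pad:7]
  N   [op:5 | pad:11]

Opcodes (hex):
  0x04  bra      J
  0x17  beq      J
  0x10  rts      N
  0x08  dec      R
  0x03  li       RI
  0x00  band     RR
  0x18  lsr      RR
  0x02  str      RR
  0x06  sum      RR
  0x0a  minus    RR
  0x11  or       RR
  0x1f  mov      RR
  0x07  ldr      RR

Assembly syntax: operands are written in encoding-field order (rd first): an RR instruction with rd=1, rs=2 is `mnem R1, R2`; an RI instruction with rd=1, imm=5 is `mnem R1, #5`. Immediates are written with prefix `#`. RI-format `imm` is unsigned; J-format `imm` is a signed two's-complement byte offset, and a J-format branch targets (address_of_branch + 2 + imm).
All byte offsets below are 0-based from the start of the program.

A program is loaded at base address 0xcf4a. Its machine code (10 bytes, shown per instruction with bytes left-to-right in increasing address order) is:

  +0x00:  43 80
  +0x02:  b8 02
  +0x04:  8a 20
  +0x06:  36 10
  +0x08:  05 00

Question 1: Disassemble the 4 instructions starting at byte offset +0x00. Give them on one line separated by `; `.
dec R7; beq #2; or R4, R4; sum R12, R2

[00] 43 80 → 0x4380
  top 5b → 0x8 → dec [R]
  rd: (w>>7)&0xf=0x7 → R7
[02] b8 02 → 0xb802
  top 5b → 0x17 → beq [J]
  imm: (w>>0)&0x7ff=0x2 → #2
[04] 8a 20 → 0x8a20
  top 5b → 0x11 → or [RR]
  rd: (w>>7)&0xf=0x4 → R4
  rs: (w>>3)&0xf=0x4 → R4
[06] 36 10 → 0x3610
  top 5b → 0x6 → sum [RR]
  rd: (w>>7)&0xf=0xc → R12
  rs: (w>>3)&0xf=0x2 → R2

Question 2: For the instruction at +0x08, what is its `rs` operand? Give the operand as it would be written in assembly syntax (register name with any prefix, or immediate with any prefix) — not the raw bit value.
off 0x08: read 05 00 as big → 0x0500
  opcode bits[15:11]=0x0: band/RR
  [10:7] rd=10 = R10
  [6:3] rs=0 = R0

R0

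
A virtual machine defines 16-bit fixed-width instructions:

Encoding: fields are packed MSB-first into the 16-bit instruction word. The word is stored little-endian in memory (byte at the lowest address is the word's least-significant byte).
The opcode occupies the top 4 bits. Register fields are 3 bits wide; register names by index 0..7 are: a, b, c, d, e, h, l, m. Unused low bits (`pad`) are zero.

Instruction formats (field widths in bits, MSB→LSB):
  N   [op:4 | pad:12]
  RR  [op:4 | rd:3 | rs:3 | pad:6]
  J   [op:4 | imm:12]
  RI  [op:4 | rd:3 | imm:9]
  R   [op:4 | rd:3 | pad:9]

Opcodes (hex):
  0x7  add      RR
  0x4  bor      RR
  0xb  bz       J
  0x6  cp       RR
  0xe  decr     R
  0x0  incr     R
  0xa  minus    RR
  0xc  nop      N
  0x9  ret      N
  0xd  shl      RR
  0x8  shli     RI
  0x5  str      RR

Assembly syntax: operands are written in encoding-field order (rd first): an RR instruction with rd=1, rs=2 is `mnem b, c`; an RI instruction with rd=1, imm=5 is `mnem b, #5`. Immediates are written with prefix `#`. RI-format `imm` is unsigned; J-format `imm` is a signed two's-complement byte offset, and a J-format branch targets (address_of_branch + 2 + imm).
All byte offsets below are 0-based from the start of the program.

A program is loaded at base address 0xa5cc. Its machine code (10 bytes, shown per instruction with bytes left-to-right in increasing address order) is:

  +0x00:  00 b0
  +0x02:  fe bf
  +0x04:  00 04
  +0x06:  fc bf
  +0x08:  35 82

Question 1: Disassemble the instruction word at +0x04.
+0x04: 00 04 ⇒ word 0x0400 (little)
  opcode bits[15:12]=0x0: incr/R
  [11:9] rd=2 = c

incr c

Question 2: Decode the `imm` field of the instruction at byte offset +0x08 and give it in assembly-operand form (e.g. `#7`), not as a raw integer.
[08] 35 82 → 0x8235
  top 4b → 0x8 → shli [RI]
  rd@[11:9]=0x1 ⇒ b
  imm@[8:0]=0x35 ⇒ #53

#53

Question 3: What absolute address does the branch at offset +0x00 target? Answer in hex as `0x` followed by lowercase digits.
0xa5ce

@+00  little-endian(00 b0) = 0xb000
  opcode bits[15:12]=0xb: bz/J
  imm@[11:0]=0x0 ⇒ #0
  target = base 0xa5cc + off 0x00 + 2 + imm 0 = 0xa5ce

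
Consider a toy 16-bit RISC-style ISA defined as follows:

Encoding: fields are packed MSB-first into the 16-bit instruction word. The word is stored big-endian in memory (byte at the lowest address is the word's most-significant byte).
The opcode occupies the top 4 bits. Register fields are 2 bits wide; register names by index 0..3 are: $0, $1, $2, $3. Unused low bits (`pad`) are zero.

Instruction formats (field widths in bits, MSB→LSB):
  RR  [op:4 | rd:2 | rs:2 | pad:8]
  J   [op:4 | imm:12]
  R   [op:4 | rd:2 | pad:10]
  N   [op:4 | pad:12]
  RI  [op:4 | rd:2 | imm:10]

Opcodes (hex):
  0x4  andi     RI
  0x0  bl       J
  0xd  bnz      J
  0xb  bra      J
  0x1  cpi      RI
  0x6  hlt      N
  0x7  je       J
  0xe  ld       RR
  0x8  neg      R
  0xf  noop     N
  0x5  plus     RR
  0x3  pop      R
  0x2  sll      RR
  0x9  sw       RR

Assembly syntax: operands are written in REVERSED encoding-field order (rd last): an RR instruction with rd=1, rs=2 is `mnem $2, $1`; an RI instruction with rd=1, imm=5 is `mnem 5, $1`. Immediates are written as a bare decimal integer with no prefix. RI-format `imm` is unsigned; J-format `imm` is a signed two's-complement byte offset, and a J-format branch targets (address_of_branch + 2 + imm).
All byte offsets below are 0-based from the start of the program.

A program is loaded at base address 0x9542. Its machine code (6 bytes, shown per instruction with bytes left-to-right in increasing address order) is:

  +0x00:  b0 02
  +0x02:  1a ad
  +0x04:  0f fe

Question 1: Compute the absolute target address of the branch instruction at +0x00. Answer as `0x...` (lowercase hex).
0x9546

off 0x00: read b0 02 as big → 0xb002
  op=0xb002>>12=0xb ⇒ bra (J)
  [11:0] imm=2 = 2
  target = base 0x9542 + off 0x00 + 2 + imm 2 = 0x9546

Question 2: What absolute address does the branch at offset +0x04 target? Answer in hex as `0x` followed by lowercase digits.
0x9546

off 0x04: read 0f fe as big → 0x0ffe
  op=0x0ffe>>12=0x0 ⇒ bl (J)
  [11:0] imm=4094 (s12→-2) = -2
  target = base 0x9542 + off 0x04 + 2 + imm -2 = 0x9546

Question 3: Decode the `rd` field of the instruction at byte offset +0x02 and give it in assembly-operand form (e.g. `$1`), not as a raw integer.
+0x02: 1a ad ⇒ word 0x1aad (big)
  opcode bits[15:12]=0x1: cpi/RI
  [11:10] rd=2 = $2
  [9:0] imm=685 = 685

$2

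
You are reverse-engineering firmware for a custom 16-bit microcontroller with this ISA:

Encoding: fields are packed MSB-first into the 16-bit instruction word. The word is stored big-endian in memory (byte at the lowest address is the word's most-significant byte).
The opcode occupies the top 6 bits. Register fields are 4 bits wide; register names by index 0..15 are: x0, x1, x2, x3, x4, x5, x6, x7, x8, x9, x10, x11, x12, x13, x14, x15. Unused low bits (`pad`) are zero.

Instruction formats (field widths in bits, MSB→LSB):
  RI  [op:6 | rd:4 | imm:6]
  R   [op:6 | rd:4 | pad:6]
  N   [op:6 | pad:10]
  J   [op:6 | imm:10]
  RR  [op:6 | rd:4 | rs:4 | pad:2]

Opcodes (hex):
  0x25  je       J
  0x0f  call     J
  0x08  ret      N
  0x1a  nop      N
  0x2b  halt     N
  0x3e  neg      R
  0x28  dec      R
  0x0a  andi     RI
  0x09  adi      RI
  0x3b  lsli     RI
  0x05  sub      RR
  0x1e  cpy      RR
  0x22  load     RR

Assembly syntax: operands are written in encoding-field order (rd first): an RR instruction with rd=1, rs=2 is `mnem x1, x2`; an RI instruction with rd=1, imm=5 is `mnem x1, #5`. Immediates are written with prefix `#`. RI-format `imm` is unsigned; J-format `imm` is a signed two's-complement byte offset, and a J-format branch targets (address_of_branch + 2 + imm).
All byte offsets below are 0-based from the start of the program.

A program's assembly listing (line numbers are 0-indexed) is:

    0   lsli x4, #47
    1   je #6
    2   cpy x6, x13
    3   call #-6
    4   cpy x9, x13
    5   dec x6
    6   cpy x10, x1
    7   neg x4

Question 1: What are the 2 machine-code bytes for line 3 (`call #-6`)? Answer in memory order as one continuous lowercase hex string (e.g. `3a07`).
line 3 (call): pack op=0xf:6|imm=-6:10 = 0x3ffa; big→ 3f fa

3ffa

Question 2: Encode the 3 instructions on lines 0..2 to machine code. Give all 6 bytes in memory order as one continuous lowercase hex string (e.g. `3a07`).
ed2f940679b4

line 0 (lsli): pack op=0x3b:6|rd=4:4|imm=47:6 = 0xed2f; big→ ed 2f
line 1 (je): pack op=0x25:6|imm=6:10 = 0x9406; big→ 94 06
line 2 (cpy): pack op=0x1e:6|rd=6:4|rs=13:4|pad=0:2 = 0x79b4; big→ 79 b4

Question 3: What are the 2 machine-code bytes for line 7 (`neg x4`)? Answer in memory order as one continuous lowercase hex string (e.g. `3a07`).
7. neg fields op=0x3e:6|rd=4:4|pad=0:6 → word f900h → f9 00

f900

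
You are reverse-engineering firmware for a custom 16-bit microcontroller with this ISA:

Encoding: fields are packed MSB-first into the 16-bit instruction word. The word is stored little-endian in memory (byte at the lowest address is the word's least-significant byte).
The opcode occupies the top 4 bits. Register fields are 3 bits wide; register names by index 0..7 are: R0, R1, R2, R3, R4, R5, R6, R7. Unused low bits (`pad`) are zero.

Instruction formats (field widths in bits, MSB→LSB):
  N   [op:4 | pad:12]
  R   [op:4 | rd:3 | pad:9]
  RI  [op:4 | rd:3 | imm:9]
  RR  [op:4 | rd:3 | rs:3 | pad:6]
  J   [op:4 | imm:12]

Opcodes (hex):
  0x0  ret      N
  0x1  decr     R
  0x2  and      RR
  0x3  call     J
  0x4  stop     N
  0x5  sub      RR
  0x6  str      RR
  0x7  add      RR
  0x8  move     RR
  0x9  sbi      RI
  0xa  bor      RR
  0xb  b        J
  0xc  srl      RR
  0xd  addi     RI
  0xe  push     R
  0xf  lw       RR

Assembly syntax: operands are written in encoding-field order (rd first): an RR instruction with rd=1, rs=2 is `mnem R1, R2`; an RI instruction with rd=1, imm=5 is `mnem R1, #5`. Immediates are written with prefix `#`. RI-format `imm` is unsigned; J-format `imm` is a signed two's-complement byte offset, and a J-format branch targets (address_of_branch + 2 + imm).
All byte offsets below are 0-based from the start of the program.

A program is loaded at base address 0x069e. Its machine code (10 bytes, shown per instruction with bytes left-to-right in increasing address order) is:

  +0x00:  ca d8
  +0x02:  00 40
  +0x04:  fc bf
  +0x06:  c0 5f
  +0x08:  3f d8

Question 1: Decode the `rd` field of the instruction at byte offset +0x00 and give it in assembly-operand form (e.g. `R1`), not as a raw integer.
@+00  little-endian(ca d8) = 0xd8ca
  op=0xd8ca>>12=0xd ⇒ addi (RI)
  rd@[11:9]=0x4 ⇒ R4
  imm@[8:0]=0xca ⇒ #202

R4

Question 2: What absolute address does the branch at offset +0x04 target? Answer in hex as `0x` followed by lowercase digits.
0x06a0

off 0x04: read fc bf as little → 0xbffc
  op=0xbffc>>12=0xb ⇒ b (J)
  imm: (w>>0)&0xfff=0xffc (s12→-4) → #-4
  target = base 0x069e + off 0x04 + 2 + imm -4 = 0x06a0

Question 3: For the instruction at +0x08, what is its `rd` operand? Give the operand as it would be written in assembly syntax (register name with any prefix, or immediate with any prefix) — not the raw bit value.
R4

@+08  little-endian(3f d8) = 0xd83f
  opcode bits[15:12]=0xd: addi/RI
  rd: (w>>9)&0x7=0x4 → R4
  imm: (w>>0)&0x1ff=0x3f → #63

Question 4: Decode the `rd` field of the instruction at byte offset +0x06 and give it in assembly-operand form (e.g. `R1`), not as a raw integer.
off 0x06: read c0 5f as little → 0x5fc0
  top 4b → 0x5 → sub [RR]
  rd: (w>>9)&0x7=0x7 → R7
  rs: (w>>6)&0x7=0x7 → R7

R7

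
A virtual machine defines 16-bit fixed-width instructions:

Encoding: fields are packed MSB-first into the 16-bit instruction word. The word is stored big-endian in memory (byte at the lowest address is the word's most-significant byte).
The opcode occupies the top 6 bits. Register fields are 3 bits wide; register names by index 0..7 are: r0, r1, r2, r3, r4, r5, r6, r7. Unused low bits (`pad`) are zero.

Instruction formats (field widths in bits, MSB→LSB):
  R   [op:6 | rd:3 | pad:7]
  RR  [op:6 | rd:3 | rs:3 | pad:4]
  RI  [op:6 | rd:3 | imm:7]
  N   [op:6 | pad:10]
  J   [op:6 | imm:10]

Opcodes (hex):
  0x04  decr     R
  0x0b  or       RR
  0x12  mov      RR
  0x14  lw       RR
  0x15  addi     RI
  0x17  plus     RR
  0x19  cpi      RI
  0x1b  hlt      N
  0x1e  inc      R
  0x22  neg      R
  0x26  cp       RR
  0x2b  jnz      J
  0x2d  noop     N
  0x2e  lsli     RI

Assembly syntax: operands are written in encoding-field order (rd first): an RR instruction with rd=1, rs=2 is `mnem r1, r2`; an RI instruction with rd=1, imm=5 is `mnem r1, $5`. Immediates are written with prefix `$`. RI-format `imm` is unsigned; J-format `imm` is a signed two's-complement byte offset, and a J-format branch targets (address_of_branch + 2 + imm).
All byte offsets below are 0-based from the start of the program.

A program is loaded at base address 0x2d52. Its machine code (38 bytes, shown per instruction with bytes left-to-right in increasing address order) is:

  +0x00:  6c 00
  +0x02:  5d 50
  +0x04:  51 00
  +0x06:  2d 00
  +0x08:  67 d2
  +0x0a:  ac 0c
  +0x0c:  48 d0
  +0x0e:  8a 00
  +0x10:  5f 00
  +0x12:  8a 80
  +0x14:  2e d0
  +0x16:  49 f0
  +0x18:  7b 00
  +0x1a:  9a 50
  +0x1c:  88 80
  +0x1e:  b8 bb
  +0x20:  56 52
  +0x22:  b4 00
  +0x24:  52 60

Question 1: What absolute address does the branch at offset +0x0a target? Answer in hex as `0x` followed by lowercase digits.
@+0a  big-endian(ac 0c) = 0xac0c
  opcode bits[15:10]=0x2b: jnz/J
  imm: (w>>0)&0x3ff=0xc → $12
  target = base 0x2d52 + off 0x0a + 2 + imm 12 = 0x2d6a

0x2d6a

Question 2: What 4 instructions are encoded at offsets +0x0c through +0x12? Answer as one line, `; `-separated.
mov r1, r5; neg r4; plus r6, r0; neg r5

[0c] 48 d0 → 0x48d0
  top 6b → 0x12 → mov [RR]
  [9:7] rd=1 = r1
  [6:4] rs=5 = r5
[0e] 8a 00 → 0x8a00
  top 6b → 0x22 → neg [R]
  [9:7] rd=4 = r4
[10] 5f 00 → 0x5f00
  top 6b → 0x17 → plus [RR]
  [9:7] rd=6 = r6
  [6:4] rs=0 = r0
[12] 8a 80 → 0x8a80
  top 6b → 0x22 → neg [R]
  [9:7] rd=5 = r5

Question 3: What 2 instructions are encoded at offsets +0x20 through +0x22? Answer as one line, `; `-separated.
off 0x20: read 56 52 as big → 0x5652
  opcode bits[15:10]=0x15: addi/RI
  rd@[9:7]=0x4 ⇒ r4
  imm@[6:0]=0x52 ⇒ $82
off 0x22: read b4 00 as big → 0xb400
  opcode bits[15:10]=0x2d: noop/N

addi r4, $82; noop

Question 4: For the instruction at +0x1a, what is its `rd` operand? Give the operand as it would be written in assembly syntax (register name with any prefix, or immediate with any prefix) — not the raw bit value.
r4

@+1a  big-endian(9a 50) = 0x9a50
  opcode bits[15:10]=0x26: cp/RR
  rd@[9:7]=0x4 ⇒ r4
  rs@[6:4]=0x5 ⇒ r5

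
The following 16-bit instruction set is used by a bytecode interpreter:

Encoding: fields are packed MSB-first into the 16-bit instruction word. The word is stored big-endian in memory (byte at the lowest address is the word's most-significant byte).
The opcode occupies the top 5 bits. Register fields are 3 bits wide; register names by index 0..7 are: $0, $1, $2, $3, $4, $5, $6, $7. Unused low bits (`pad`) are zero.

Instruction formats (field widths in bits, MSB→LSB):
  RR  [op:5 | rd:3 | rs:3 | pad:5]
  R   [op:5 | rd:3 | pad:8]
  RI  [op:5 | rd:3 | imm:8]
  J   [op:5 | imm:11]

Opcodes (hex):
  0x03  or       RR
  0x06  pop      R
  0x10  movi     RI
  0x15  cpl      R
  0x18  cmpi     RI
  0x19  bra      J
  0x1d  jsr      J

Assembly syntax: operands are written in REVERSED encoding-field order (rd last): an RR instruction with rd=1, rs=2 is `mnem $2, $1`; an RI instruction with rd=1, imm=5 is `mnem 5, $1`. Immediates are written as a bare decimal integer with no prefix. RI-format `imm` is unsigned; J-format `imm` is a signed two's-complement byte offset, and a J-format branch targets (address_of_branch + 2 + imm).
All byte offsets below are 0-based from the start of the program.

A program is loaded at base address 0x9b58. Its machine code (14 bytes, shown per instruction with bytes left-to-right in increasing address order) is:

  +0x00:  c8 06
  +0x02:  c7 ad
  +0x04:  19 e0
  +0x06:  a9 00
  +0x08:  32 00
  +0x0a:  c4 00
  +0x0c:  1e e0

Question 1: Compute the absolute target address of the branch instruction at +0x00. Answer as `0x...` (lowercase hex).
0x9b60

off 0x00: read c8 06 as big → 0xc806
  op=0xc806>>11=0x19 ⇒ bra (J)
  [10:0] imm=6 = 6
  target = base 0x9b58 + off 0x00 + 2 + imm 6 = 0x9b60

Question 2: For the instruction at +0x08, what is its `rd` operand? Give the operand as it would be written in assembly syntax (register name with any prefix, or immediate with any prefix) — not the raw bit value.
[08] 32 00 → 0x3200
  opcode bits[15:11]=0x6: pop/R
  rd@[10:8]=0x2 ⇒ $2

$2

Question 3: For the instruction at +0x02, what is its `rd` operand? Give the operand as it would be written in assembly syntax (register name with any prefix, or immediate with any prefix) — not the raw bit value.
[02] c7 ad → 0xc7ad
  op=0xc7ad>>11=0x18 ⇒ cmpi (RI)
  rd: (w>>8)&0x7=0x7 → $7
  imm: (w>>0)&0xff=0xad → 173

$7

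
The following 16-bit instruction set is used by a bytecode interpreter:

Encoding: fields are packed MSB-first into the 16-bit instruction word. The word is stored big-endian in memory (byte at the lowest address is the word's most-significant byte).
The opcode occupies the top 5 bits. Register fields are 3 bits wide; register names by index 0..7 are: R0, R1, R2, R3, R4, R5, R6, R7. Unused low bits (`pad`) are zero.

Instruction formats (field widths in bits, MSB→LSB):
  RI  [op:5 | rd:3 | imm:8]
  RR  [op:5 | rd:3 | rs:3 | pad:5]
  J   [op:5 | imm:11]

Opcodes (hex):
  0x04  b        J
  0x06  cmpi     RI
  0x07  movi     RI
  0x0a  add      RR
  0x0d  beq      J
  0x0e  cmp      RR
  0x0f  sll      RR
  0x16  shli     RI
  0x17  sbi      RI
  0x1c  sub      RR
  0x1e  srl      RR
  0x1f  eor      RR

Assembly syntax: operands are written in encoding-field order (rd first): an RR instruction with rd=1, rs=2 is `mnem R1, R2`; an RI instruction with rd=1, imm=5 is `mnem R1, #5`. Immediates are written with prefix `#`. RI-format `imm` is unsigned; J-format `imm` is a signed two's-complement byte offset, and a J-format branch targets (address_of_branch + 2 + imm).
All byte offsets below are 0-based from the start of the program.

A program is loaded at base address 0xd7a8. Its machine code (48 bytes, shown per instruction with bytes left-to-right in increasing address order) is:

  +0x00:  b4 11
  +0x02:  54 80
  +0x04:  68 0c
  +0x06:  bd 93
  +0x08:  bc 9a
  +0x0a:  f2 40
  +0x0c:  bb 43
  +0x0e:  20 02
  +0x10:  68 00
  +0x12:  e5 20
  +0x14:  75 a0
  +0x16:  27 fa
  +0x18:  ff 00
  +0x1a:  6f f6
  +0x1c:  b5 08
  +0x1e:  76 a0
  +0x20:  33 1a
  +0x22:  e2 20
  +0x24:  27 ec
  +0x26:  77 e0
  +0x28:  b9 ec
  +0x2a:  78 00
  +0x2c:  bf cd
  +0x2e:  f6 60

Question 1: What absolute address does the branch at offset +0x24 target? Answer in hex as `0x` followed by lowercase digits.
off 0x24: read 27 ec as big → 0x27ec
  top 5b → 0x4 → b [J]
  imm: (w>>0)&0x7ff=0x7ec (s11→-20) → #-20
  target = base 0xd7a8 + off 0x24 + 2 + imm -20 = 0xd7ba

0xd7ba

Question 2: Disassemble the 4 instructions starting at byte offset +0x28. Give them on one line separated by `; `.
off 0x28: read b9 ec as big → 0xb9ec
  op=0xb9ec>>11=0x17 ⇒ sbi (RI)
  rd@[10:8]=0x1 ⇒ R1
  imm@[7:0]=0xec ⇒ #236
off 0x2a: read 78 00 as big → 0x7800
  op=0x7800>>11=0xf ⇒ sll (RR)
  rd@[10:8]=0x0 ⇒ R0
  rs@[7:5]=0x0 ⇒ R0
off 0x2c: read bf cd as big → 0xbfcd
  op=0xbfcd>>11=0x17 ⇒ sbi (RI)
  rd@[10:8]=0x7 ⇒ R7
  imm@[7:0]=0xcd ⇒ #205
off 0x2e: read f6 60 as big → 0xf660
  op=0xf660>>11=0x1e ⇒ srl (RR)
  rd@[10:8]=0x6 ⇒ R6
  rs@[7:5]=0x3 ⇒ R3

sbi R1, #236; sll R0, R0; sbi R7, #205; srl R6, R3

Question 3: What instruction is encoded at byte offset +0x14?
cmp R5, R5

off 0x14: read 75 a0 as big → 0x75a0
  opcode bits[15:11]=0xe: cmp/RR
  [10:8] rd=5 = R5
  [7:5] rs=5 = R5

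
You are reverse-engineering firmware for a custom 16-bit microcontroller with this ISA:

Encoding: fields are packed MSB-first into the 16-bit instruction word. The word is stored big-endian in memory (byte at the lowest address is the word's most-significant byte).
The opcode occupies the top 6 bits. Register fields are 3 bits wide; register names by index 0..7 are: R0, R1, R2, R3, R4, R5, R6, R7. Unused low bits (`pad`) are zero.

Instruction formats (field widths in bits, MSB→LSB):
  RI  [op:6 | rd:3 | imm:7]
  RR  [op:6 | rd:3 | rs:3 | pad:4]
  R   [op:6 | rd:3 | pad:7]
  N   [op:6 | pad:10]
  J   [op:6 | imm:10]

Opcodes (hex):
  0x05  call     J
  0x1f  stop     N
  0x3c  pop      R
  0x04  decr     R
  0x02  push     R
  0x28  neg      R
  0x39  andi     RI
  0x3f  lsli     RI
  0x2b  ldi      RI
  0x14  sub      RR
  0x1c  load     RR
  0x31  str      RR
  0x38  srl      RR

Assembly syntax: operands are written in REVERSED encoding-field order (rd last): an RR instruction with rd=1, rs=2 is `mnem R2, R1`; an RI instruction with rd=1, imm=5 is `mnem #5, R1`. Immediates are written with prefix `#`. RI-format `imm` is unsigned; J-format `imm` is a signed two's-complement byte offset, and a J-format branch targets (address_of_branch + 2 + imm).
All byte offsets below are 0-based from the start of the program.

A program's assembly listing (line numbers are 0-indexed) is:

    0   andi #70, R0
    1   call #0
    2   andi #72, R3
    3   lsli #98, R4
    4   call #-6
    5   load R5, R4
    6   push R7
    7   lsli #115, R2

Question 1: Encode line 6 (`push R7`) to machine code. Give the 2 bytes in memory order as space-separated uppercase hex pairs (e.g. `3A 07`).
0B 80

L6: push op=0x2:6|rd=7:3|pad=0:7 ⇒ 0x0b80 ⇒ big 0b 80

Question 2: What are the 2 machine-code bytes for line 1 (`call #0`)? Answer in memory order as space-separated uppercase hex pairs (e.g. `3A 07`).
L1: call op=0x5:6|imm=0:10 ⇒ 0x1400 ⇒ big 14 00

14 00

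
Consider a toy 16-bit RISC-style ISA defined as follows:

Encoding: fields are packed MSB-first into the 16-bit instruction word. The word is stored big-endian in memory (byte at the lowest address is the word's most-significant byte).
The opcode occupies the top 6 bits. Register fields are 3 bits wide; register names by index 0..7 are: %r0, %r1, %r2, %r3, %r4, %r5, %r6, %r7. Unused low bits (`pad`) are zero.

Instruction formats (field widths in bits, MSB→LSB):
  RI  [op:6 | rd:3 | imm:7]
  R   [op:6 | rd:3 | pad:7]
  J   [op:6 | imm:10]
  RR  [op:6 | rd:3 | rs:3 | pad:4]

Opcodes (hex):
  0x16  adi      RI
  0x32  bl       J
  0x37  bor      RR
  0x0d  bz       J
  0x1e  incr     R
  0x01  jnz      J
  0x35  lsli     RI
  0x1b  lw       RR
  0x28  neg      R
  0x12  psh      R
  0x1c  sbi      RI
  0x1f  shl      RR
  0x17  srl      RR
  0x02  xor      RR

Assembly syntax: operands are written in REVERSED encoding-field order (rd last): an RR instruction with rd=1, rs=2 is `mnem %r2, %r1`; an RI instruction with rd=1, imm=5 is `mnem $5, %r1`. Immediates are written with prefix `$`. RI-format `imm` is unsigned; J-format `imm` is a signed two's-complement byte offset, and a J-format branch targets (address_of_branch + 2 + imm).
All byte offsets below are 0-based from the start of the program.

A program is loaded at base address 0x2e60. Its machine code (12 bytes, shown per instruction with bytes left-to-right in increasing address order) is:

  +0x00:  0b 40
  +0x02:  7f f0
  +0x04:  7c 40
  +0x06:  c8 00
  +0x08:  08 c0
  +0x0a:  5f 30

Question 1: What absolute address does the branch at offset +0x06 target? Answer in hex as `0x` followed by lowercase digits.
0x2e68

off 0x06: read c8 00 as big → 0xc800
  opcode bits[15:10]=0x32: bl/J
  imm@[9:0]=0x0 ⇒ $0
  target = base 0x2e60 + off 0x06 + 2 + imm 0 = 0x2e68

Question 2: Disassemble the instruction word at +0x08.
xor %r4, %r1

@+08  big-endian(08 c0) = 0x08c0
  opcode bits[15:10]=0x2: xor/RR
  rd: (w>>7)&0x7=0x1 → %r1
  rs: (w>>4)&0x7=0x4 → %r4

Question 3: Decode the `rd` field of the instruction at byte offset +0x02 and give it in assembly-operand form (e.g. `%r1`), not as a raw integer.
%r7

off 0x02: read 7f f0 as big → 0x7ff0
  opcode bits[15:10]=0x1f: shl/RR
  rd@[9:7]=0x7 ⇒ %r7
  rs@[6:4]=0x7 ⇒ %r7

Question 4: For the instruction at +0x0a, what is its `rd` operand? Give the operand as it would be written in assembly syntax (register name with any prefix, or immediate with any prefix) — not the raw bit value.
%r6

off 0x0a: read 5f 30 as big → 0x5f30
  opcode bits[15:10]=0x17: srl/RR
  rd: (w>>7)&0x7=0x6 → %r6
  rs: (w>>4)&0x7=0x3 → %r3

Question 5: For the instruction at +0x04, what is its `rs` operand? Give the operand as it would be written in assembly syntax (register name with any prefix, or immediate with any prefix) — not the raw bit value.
+0x04: 7c 40 ⇒ word 0x7c40 (big)
  opcode bits[15:10]=0x1f: shl/RR
  rd: (w>>7)&0x7=0x0 → %r0
  rs: (w>>4)&0x7=0x4 → %r4

%r4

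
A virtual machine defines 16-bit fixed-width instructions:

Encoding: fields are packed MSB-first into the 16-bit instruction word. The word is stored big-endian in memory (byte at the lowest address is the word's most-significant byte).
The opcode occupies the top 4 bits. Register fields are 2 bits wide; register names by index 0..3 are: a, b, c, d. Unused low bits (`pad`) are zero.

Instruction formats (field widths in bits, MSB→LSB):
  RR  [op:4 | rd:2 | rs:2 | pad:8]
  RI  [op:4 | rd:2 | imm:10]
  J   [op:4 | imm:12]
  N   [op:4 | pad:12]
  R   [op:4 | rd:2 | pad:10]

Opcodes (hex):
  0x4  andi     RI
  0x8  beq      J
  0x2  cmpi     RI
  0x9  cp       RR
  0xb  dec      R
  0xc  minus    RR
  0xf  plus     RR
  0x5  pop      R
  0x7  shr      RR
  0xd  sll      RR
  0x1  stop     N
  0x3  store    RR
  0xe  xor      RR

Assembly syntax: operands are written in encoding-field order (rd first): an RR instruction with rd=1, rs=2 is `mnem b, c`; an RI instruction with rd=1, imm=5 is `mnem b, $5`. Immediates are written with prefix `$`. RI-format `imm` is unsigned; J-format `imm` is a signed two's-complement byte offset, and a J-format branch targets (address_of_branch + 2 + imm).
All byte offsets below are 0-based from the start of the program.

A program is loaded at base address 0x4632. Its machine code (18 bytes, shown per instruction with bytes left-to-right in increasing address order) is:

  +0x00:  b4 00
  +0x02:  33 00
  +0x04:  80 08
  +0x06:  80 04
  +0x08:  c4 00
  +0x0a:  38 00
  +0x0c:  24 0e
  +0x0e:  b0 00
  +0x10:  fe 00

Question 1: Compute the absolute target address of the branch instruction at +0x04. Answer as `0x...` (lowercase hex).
off 0x04: read 80 08 as big → 0x8008
  op=0x8008>>12=0x8 ⇒ beq (J)
  [11:0] imm=8 = $8
  target = base 0x4632 + off 0x04 + 2 + imm 8 = 0x4640

0x4640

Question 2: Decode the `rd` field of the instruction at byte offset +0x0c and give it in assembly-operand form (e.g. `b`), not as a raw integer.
[0c] 24 0e → 0x240e
  opcode bits[15:12]=0x2: cmpi/RI
  rd: (w>>10)&0x3=0x1 → b
  imm: (w>>0)&0x3ff=0xe → $14

b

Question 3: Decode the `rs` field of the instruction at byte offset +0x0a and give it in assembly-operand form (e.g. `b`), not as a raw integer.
+0x0a: 38 00 ⇒ word 0x3800 (big)
  op=0x3800>>12=0x3 ⇒ store (RR)
  rd: (w>>10)&0x3=0x2 → c
  rs: (w>>8)&0x3=0x0 → a

a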